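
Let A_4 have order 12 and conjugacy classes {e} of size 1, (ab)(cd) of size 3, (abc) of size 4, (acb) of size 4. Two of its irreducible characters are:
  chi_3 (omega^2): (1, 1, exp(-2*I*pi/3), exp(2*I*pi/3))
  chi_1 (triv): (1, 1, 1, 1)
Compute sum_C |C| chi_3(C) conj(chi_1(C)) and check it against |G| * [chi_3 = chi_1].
Sum = 0; so <chi_3, chi_1> = 0 (distinct irreducibles are orthogonal).

Compute term by term over conjugacy classes (|C| * chi_3(C) * conj(chi_1(C))):
  1*(1)*conj(1) + 3*(1)*conj(1) + 4*(exp(-2*I*pi/3))*conj(1) + 4*(exp(2*I*pi/3))*conj(1)
  = (1) + (3) + (4*exp(-2*I*pi/3)) + (4*exp(2*I*pi/3))
  = 0.
(Exp terms are combined using exp(i*s)*conj(exp(i*t)) = exp(i*(s-t)), and sums of them are collapsed using the identity that for every m > 1 the m distinct m-th roots of unity sum to 0, e.g. 1 + exp(2*I*pi/3) + exp(-2*I*pi/3) = 0.)
Dividing by |G| = 12 gives 0/12 = 0, matching the row-orthogonality relation <chi_3, chi_1> = [chi_3 = chi_1].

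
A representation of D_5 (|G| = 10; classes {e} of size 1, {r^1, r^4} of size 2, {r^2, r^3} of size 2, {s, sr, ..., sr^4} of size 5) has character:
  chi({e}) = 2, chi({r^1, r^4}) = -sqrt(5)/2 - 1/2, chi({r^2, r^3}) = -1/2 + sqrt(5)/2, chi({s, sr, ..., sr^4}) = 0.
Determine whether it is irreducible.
Irreducible: <chi, chi> = 1.

Working: <chi, chi> = (1/|G|) sum_C |C| * |chi(C)|^2 = (1/10)[1*|2|^2 + 2*|-sqrt(5)/2 - 1/2|^2 + 2*|-1/2 + sqrt(5)/2|^2 + 5*|0|^2]
  = (1/10)[(4) + (sqrt(5) + 3) + (3 - sqrt(5)) + (0)] = 10/10 = 1.
A character is irreducible iff <chi, chi> = 1, so this representation is irreducible.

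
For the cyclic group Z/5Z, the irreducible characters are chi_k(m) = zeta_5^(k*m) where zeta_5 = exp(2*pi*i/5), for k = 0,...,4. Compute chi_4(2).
chi_4(2) = zeta_5^8 = exp(-4*I*pi/5)

chi_4(2) = zeta_5^(4*2) = zeta_5^8. Since zeta_5^5 = 1, this equals zeta_5^3 = exp(2*pi*i*3/5) = exp(-4*I*pi/5).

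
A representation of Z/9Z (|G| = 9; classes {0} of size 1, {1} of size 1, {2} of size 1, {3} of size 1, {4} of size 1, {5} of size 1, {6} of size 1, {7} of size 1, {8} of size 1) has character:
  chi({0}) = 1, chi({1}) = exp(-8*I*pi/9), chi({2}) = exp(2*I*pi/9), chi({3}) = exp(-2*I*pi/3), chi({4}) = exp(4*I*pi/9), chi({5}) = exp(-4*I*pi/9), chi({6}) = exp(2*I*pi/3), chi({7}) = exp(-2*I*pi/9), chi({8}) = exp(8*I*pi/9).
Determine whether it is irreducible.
Irreducible: <chi, chi> = 1.

Justification: <chi, chi> = (1/|G|) sum_C |C| * |chi(C)|^2 = (1/9)[1*|1|^2 + 1*|exp(-8*I*pi/9)|^2 + 1*|exp(2*I*pi/9)|^2 + 1*|exp(-2*I*pi/3)|^2 + 1*|exp(4*I*pi/9)|^2 + 1*|exp(-4*I*pi/9)|^2 + 1*|exp(2*I*pi/3)|^2 + 1*|exp(-2*I*pi/9)|^2 + 1*|exp(8*I*pi/9)|^2]
  = (1/9)[(1) + (1) + (1) + (1) + (1) + (1) + (1) + (1) + (1)] = 9/9 = 1.
(Exp terms are combined using exp(i*s)*conj(exp(i*t)) = exp(i*(s-t)), and sums of them are collapsed using the identity that for every m > 1 the m distinct m-th roots of unity sum to 0, e.g. 1 + exp(2*I*pi/3) + exp(-2*I*pi/3) = 0.)
A character is irreducible iff <chi, chi> = 1, so this representation is irreducible.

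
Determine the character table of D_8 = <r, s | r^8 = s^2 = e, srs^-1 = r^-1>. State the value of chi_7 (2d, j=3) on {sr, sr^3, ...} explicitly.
Conjugacy classes: {e} of size 1, {r^4} of size 1, {r^1, r^7} of size 2, {r^2, r^6} of size 2, {r^3, r^5} of size 2, {s, sr^2, ...} of size 4, {sr, sr^3, ...} of size 4.
Character table:
  irrep \ class              {e} (size 1)  {r^4} (size 1)  {r^1, r^7} (size 2)  {r^2, r^6} (size 2)  {r^3, r^5} (size 2)  {s, sr^2, ...} (size 4)  {sr, sr^3, ...} (size 4)
  chi_1 (triv)               1             1               1                    1                    1                    1                        1                       
  chi_2 (sign: r->1, s->-1)  1             1               1                    1                    1                    -1                       -1                      
  chi_3 (r->-1, s->1)        1             1               -1                   1                    -1                   1                        -1                      
  chi_4 (r->-1, s->-1)       1             1               -1                   1                    -1                   -1                       1                       
  chi_5 (2d, j=1)            2             -2              sqrt(2)              0                    -sqrt(2)             0                        0                       
  chi_6 (2d, j=2)            2             2               0                    -2                   0                    0                        0                       
  chi_7 (2d, j=3)            2             -2              -sqrt(2)             0                    sqrt(2)              0                        0                       

Spot check: chi_7 (2d, j=3) on {sr, sr^3, ...} = 0.

D_8 has order 2*8 = 16 with 7 conjugacy classes, hence 7 irreducibles. Sum of squared dims 1 + 1 + 1 + 1 + 4 + 4 + 4 = 16 = |G|. Linear characters come from the abelianisation; the 2-dimensional irreps have character r^k -> 2*cos(2*pi*j*k/8), reflections -> 0.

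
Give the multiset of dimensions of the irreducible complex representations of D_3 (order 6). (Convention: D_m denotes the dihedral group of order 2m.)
Dimensions: 1, 1, 2

Why: There are 3 irreducibles (= number of conjugacy classes). Their dimensions d_i satisfy sum d_i^2 = |G| = 6: 1 + 1 + 4 = 6.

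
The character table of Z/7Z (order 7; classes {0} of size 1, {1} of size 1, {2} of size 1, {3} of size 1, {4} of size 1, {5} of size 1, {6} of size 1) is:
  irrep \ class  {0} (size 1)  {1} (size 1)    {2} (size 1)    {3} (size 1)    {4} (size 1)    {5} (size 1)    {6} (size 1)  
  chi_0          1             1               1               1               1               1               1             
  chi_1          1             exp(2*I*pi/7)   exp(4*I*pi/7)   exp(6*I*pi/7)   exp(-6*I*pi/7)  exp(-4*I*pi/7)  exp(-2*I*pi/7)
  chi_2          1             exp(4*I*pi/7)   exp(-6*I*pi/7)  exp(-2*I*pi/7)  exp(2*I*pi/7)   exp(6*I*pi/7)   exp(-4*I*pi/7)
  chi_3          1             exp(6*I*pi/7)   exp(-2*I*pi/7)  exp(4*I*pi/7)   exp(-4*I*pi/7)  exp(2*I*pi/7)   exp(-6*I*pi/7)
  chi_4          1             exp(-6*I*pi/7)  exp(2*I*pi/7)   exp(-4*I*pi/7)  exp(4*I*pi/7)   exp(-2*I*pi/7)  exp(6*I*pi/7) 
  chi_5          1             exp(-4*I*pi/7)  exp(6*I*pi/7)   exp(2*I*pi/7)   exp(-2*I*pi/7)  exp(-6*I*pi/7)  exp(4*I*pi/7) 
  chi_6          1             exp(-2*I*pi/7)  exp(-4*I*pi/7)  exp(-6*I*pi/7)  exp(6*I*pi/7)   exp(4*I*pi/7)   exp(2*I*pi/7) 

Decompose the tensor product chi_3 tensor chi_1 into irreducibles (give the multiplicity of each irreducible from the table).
chi_3 tensor chi_1 = chi_4 (all other irreducibles have multiplicity 0).

Justification: The character of a tensor product is the pointwise product (chi_3 * chi_1)(C) = chi_3(C) * chi_1(C):
  {0}: (1)*(1), {1}: (exp(6*I*pi/7))*(exp(2*I*pi/7)), {2}: (exp(-2*I*pi/7))*(exp(4*I*pi/7)), {3}: (exp(4*I*pi/7))*(exp(6*I*pi/7)), {4}: (exp(-4*I*pi/7))*(exp(-6*I*pi/7)), {5}: (exp(2*I*pi/7))*(exp(-4*I*pi/7)), {6}: (exp(-6*I*pi/7))*(exp(-2*I*pi/7))
so (chi_3 * chi_1) takes values
  {0} -> 1, {1} -> exp(-6*I*pi/7), {2} -> exp(2*I*pi/7), {3} -> exp(-4*I*pi/7), {4} -> exp(4*I*pi/7), {5} -> exp(-2*I*pi/7), {6} -> exp(6*I*pi/7).
Now take the inner product of this character with each irreducible chi from the table, <chi_3*chi_1, chi> = (1/7) sum_C |C| (chi_3*chi_1)(C) conj(chi(C)):
  <chi_3*chi_1, chi_0> = (1/7)[1*(1)*conj(1) + 1*(exp(-6*I*pi/7))*conj(1) + 1*(exp(2*I*pi/7))*conj(1) + 1*(exp(-4*I*pi/7))*conj(1) + 1*(exp(4*I*pi/7))*conj(1) + 1*(exp(-2*I*pi/7))*conj(1) + 1*(exp(6*I*pi/7))*conj(1)]
      = (1/7)[(1) + (exp(-6*I*pi/7)) + (exp(2*I*pi/7)) + (exp(-4*I*pi/7)) + (exp(4*I*pi/7)) + (exp(-2*I*pi/7)) + (exp(6*I*pi/7))] = 0/7 = 0
  <chi_3*chi_1, chi_1> = (1/7)[1*(1)*conj(1) + 1*(exp(-6*I*pi/7))*conj(exp(2*I*pi/7)) + 1*(exp(2*I*pi/7))*conj(exp(4*I*pi/7)) + 1*(exp(-4*I*pi/7))*conj(exp(6*I*pi/7)) + 1*(exp(4*I*pi/7))*conj(exp(-6*I*pi/7)) + 1*(exp(-2*I*pi/7))*conj(exp(-4*I*pi/7)) + 1*(exp(6*I*pi/7))*conj(exp(-2*I*pi/7))]
      = (1/7)[(1) + (exp(6*I*pi/7)) + (exp(-2*I*pi/7)) + (exp(4*I*pi/7)) + (exp(-4*I*pi/7)) + (exp(2*I*pi/7)) + (exp(-6*I*pi/7))] = 0/7 = 0
  <chi_3*chi_1, chi_2> = (1/7)[1*(1)*conj(1) + 1*(exp(-6*I*pi/7))*conj(exp(4*I*pi/7)) + 1*(exp(2*I*pi/7))*conj(exp(-6*I*pi/7)) + 1*(exp(-4*I*pi/7))*conj(exp(-2*I*pi/7)) + 1*(exp(4*I*pi/7))*conj(exp(2*I*pi/7)) + 1*(exp(-2*I*pi/7))*conj(exp(6*I*pi/7)) + 1*(exp(6*I*pi/7))*conj(exp(-4*I*pi/7))]
      = (1/7)[(1) + (exp(4*I*pi/7)) + (exp(-6*I*pi/7)) + (exp(-2*I*pi/7)) + (exp(2*I*pi/7)) + (exp(6*I*pi/7)) + (exp(-4*I*pi/7))] = 0/7 = 0
  <chi_3*chi_1, chi_3> = (1/7)[1*(1)*conj(1) + 1*(exp(-6*I*pi/7))*conj(exp(6*I*pi/7)) + 1*(exp(2*I*pi/7))*conj(exp(-2*I*pi/7)) + 1*(exp(-4*I*pi/7))*conj(exp(4*I*pi/7)) + 1*(exp(4*I*pi/7))*conj(exp(-4*I*pi/7)) + 1*(exp(-2*I*pi/7))*conj(exp(2*I*pi/7)) + 1*(exp(6*I*pi/7))*conj(exp(-6*I*pi/7))]
      = (1/7)[(1) + (exp(2*I*pi/7)) + (exp(4*I*pi/7)) + (exp(6*I*pi/7)) + (exp(-6*I*pi/7)) + (exp(-4*I*pi/7)) + (exp(-2*I*pi/7))] = 0/7 = 0
  <chi_3*chi_1, chi_4> = (1/7)[1*(1)*conj(1) + 1*(exp(-6*I*pi/7))*conj(exp(-6*I*pi/7)) + 1*(exp(2*I*pi/7))*conj(exp(2*I*pi/7)) + 1*(exp(-4*I*pi/7))*conj(exp(-4*I*pi/7)) + 1*(exp(4*I*pi/7))*conj(exp(4*I*pi/7)) + 1*(exp(-2*I*pi/7))*conj(exp(-2*I*pi/7)) + 1*(exp(6*I*pi/7))*conj(exp(6*I*pi/7))]
      = (1/7)[(1) + (1) + (1) + (1) + (1) + (1) + (1)] = 7/7 = 1
  <chi_3*chi_1, chi_5> = (1/7)[1*(1)*conj(1) + 1*(exp(-6*I*pi/7))*conj(exp(-4*I*pi/7)) + 1*(exp(2*I*pi/7))*conj(exp(6*I*pi/7)) + 1*(exp(-4*I*pi/7))*conj(exp(2*I*pi/7)) + 1*(exp(4*I*pi/7))*conj(exp(-2*I*pi/7)) + 1*(exp(-2*I*pi/7))*conj(exp(-6*I*pi/7)) + 1*(exp(6*I*pi/7))*conj(exp(4*I*pi/7))]
      = (1/7)[(1) + (exp(-2*I*pi/7)) + (exp(-4*I*pi/7)) + (exp(-6*I*pi/7)) + (exp(6*I*pi/7)) + (exp(4*I*pi/7)) + (exp(2*I*pi/7))] = 0/7 = 0
  <chi_3*chi_1, chi_6> = (1/7)[1*(1)*conj(1) + 1*(exp(-6*I*pi/7))*conj(exp(-2*I*pi/7)) + 1*(exp(2*I*pi/7))*conj(exp(-4*I*pi/7)) + 1*(exp(-4*I*pi/7))*conj(exp(-6*I*pi/7)) + 1*(exp(4*I*pi/7))*conj(exp(6*I*pi/7)) + 1*(exp(-2*I*pi/7))*conj(exp(4*I*pi/7)) + 1*(exp(6*I*pi/7))*conj(exp(2*I*pi/7))]
      = (1/7)[(1) + (exp(-4*I*pi/7)) + (exp(6*I*pi/7)) + (exp(2*I*pi/7)) + (exp(-2*I*pi/7)) + (exp(-6*I*pi/7)) + (exp(4*I*pi/7))] = 0/7 = 0
(Exp terms are combined using exp(i*s)*conj(exp(i*t)) = exp(i*(s-t)), and sums of them are collapsed using the identity that for every m > 1 the m distinct m-th roots of unity sum to 0, e.g. 1 + exp(2*I*pi/3) + exp(-2*I*pi/3) = 0.)
Hence the multiplicities are chi_4: 1. Dimension check: dim(chi_3)*dim(chi_1) = 1*1 = 1 and sum (mult * dim) = 1*1 = 1.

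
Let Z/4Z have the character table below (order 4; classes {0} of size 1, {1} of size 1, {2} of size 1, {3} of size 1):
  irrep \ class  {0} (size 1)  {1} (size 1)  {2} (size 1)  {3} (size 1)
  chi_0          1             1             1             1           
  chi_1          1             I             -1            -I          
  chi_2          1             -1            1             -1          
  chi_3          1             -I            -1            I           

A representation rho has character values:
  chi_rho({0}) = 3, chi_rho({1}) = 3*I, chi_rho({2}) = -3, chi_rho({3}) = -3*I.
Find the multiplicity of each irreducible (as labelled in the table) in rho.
Multiplicities: chi_0: 0, chi_1: 3, chi_2: 0, chi_3: 0.

Working: Use <chi_rho, chi> = (1/|G|) sum_C |C| * chi_rho(C) * conj(chi(C)) with |G| = 4 for each irreducible chi in the table:
  <chi_rho, chi_0> = (1/4)[1*(3)*conj(1) + 1*(3*I)*conj(1) + 1*(-3)*conj(1) + 1*(-3*I)*conj(1)]
      = (1/4)[(3) + (3*I) + (-3) + (-3*I)] = 0/4 = 0
  <chi_rho, chi_1> = (1/4)[1*(3)*conj(1) + 1*(3*I)*conj(I) + 1*(-3)*conj(-1) + 1*(-3*I)*conj(-I)]
      = (1/4)[(3) + (3) + (3) + (3)] = 12/4 = 3
  <chi_rho, chi_2> = (1/4)[1*(3)*conj(1) + 1*(3*I)*conj(-1) + 1*(-3)*conj(1) + 1*(-3*I)*conj(-1)]
      = (1/4)[(3) + (-3*I) + (-3) + (3*I)] = 0/4 = 0
  <chi_rho, chi_3> = (1/4)[1*(3)*conj(1) + 1*(3*I)*conj(-I) + 1*(-3)*conj(-1) + 1*(-3*I)*conj(I)]
      = (1/4)[(3) + (-3) + (3) + (-3)] = 0/4 = 0
(Exp terms are combined using exp(i*s)*conj(exp(i*t)) = exp(i*(s-t)), and sums of them are collapsed using the identity that for every m > 1 the m distinct m-th roots of unity sum to 0, e.g. 1 + exp(2*I*pi/3) + exp(-2*I*pi/3) = 0.)
Dimension check: dim(rho) = sum (mult * dim) = 0*1 + 3*1 + 0*1 + 0*1 = 3 = chi_rho(e) = 3.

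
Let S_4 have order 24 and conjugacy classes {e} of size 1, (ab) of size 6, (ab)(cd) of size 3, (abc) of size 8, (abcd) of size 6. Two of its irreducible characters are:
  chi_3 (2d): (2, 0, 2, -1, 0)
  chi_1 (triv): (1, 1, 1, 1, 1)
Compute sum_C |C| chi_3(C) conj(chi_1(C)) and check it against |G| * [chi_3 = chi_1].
Sum = 0; so <chi_3, chi_1> = 0 (distinct irreducibles are orthogonal).

Explanation: Compute term by term over conjugacy classes (|C| * chi_3(C) * conj(chi_1(C))):
  1*(2)*conj(1) + 6*(0)*conj(1) + 3*(2)*conj(1) + 8*(-1)*conj(1) + 6*(0)*conj(1)
  = (2) + (0) + (6) + (-8) + (0)
  = 0.
Dividing by |G| = 24 gives 0/24 = 0, matching the row-orthogonality relation <chi_3, chi_1> = [chi_3 = chi_1].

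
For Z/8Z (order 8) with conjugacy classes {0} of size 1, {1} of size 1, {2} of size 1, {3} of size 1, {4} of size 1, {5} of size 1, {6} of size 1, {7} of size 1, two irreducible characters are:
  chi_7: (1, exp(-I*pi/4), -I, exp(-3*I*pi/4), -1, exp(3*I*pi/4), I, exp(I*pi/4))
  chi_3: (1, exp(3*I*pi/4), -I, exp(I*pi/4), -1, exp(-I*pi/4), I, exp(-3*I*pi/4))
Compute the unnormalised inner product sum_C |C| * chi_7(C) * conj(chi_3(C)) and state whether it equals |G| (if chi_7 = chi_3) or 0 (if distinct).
Sum = 0; so <chi_7, chi_3> = 0 (distinct irreducibles are orthogonal).

Explanation: Compute term by term over conjugacy classes (|C| * chi_7(C) * conj(chi_3(C))):
  1*(1)*conj(1) + 1*(exp(-I*pi/4))*conj(exp(3*I*pi/4)) + 1*(-I)*conj(-I) + 1*(exp(-3*I*pi/4))*conj(exp(I*pi/4)) + 1*(-1)*conj(-1) + 1*(exp(3*I*pi/4))*conj(exp(-I*pi/4)) + 1*(I)*conj(I) + 1*(exp(I*pi/4))*conj(exp(-3*I*pi/4))
  = (1) + (-1) + (1) + (-1) + (1) + (-1) + (1) + (-1)
  = 0.
(Exp terms are combined using exp(i*s)*conj(exp(i*t)) = exp(i*(s-t)), and sums of them are collapsed using the identity that for every m > 1 the m distinct m-th roots of unity sum to 0, e.g. 1 + exp(2*I*pi/3) + exp(-2*I*pi/3) = 0.)
Dividing by |G| = 8 gives 0/8 = 0, matching the row-orthogonality relation <chi_7, chi_3> = [chi_7 = chi_3].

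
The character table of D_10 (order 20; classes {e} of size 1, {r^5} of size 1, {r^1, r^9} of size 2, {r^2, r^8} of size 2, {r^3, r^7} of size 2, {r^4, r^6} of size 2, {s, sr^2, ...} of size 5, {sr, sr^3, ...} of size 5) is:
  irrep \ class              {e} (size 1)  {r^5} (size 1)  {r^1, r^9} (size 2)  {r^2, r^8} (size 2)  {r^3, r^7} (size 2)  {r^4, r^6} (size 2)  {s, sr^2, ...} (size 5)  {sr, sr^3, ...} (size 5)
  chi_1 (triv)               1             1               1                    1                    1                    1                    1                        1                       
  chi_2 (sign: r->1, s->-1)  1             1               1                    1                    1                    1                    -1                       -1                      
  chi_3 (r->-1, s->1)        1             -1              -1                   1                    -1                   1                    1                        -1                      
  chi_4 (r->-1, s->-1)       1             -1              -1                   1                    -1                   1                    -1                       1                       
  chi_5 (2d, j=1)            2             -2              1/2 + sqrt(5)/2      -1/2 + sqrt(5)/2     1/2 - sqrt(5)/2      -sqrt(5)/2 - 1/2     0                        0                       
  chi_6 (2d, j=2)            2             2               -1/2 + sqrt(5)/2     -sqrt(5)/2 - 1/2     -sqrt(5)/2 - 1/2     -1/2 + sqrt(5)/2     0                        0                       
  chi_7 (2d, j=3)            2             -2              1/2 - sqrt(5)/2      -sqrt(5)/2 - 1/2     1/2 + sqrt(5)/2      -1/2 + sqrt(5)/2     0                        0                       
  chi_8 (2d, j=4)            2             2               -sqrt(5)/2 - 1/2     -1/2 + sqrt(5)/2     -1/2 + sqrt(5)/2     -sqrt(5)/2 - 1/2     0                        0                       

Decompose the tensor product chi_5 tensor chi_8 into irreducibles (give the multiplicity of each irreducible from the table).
chi_5 tensor chi_8 = chi_3 + chi_4 + chi_7 (all other irreducibles have multiplicity 0).

Proof sketch: The character of a tensor product is the pointwise product (chi_5 * chi_8)(C) = chi_5(C) * chi_8(C):
  {e}: (2)*(2), {r^5}: (-2)*(2), {r^1, r^9}: (1/2 + sqrt(5)/2)*(-sqrt(5)/2 - 1/2), {r^2, r^8}: (-1/2 + sqrt(5)/2)*(-1/2 + sqrt(5)/2), {r^3, r^7}: (1/2 - sqrt(5)/2)*(-1/2 + sqrt(5)/2), {r^4, r^6}: (-sqrt(5)/2 - 1/2)*(-sqrt(5)/2 - 1/2), {s, sr^2, ...}: (0)*(0), {sr, sr^3, ...}: (0)*(0)
so (chi_5 * chi_8) takes values
  {e} -> 4, {r^5} -> -4, {r^1, r^9} -> -3/2 - sqrt(5)/2, {r^2, r^8} -> 3/2 - sqrt(5)/2, {r^3, r^7} -> -3/2 + sqrt(5)/2, {r^4, r^6} -> sqrt(5)/2 + 3/2, {s, sr^2, ...} -> 0, {sr, sr^3, ...} -> 0.
Now take the inner product of this character with each irreducible chi from the table, <chi_5*chi_8, chi> = (1/20) sum_C |C| (chi_5*chi_8)(C) conj(chi(C)):
  <chi_5*chi_8, chi_1> = (1/20)[1*(4)*conj(1) + 1*(-4)*conj(1) + 2*(-3/2 - sqrt(5)/2)*conj(1) + 2*(3/2 - sqrt(5)/2)*conj(1) + 2*(-3/2 + sqrt(5)/2)*conj(1) + 2*(sqrt(5)/2 + 3/2)*conj(1) + 5*(0)*conj(1) + 5*(0)*conj(1)]
      = (1/20)[(4) + (-4) + (-3 - sqrt(5)) + (3 - sqrt(5)) + (-3 + sqrt(5)) + (sqrt(5) + 3) + (0) + (0)] = 0/20 = 0
  <chi_5*chi_8, chi_2> = (1/20)[1*(4)*conj(1) + 1*(-4)*conj(1) + 2*(-3/2 - sqrt(5)/2)*conj(1) + 2*(3/2 - sqrt(5)/2)*conj(1) + 2*(-3/2 + sqrt(5)/2)*conj(1) + 2*(sqrt(5)/2 + 3/2)*conj(1) + 5*(0)*conj(-1) + 5*(0)*conj(-1)]
      = (1/20)[(4) + (-4) + (-3 - sqrt(5)) + (3 - sqrt(5)) + (-3 + sqrt(5)) + (sqrt(5) + 3) + (0) + (0)] = 0/20 = 0
  <chi_5*chi_8, chi_3> = (1/20)[1*(4)*conj(1) + 1*(-4)*conj(-1) + 2*(-3/2 - sqrt(5)/2)*conj(-1) + 2*(3/2 - sqrt(5)/2)*conj(1) + 2*(-3/2 + sqrt(5)/2)*conj(-1) + 2*(sqrt(5)/2 + 3/2)*conj(1) + 5*(0)*conj(1) + 5*(0)*conj(-1)]
      = (1/20)[(4) + (4) + (sqrt(5) + 3) + (3 - sqrt(5)) + (3 - sqrt(5)) + (sqrt(5) + 3) + (0) + (0)] = 20/20 = 1
  <chi_5*chi_8, chi_4> = (1/20)[1*(4)*conj(1) + 1*(-4)*conj(-1) + 2*(-3/2 - sqrt(5)/2)*conj(-1) + 2*(3/2 - sqrt(5)/2)*conj(1) + 2*(-3/2 + sqrt(5)/2)*conj(-1) + 2*(sqrt(5)/2 + 3/2)*conj(1) + 5*(0)*conj(-1) + 5*(0)*conj(1)]
      = (1/20)[(4) + (4) + (sqrt(5) + 3) + (3 - sqrt(5)) + (3 - sqrt(5)) + (sqrt(5) + 3) + (0) + (0)] = 20/20 = 1
  <chi_5*chi_8, chi_5> = (1/20)[1*(4)*conj(2) + 1*(-4)*conj(-2) + 2*(-3/2 - sqrt(5)/2)*conj(1/2 + sqrt(5)/2) + 2*(3/2 - sqrt(5)/2)*conj(-1/2 + sqrt(5)/2) + 2*(-3/2 + sqrt(5)/2)*conj(1/2 - sqrt(5)/2) + 2*(sqrt(5)/2 + 3/2)*conj(-sqrt(5)/2 - 1/2) + 5*(0)*conj(0) + 5*(0)*conj(0)]
      = (1/20)[(8) + (8) + (-2*sqrt(5) - 4) + (-4 + 2*sqrt(5)) + (-4 + 2*sqrt(5)) + (-2*sqrt(5) - 4) + (0) + (0)] = 0/20 = 0
  <chi_5*chi_8, chi_6> = (1/20)[1*(4)*conj(2) + 1*(-4)*conj(2) + 2*(-3/2 - sqrt(5)/2)*conj(-1/2 + sqrt(5)/2) + 2*(3/2 - sqrt(5)/2)*conj(-sqrt(5)/2 - 1/2) + 2*(-3/2 + sqrt(5)/2)*conj(-sqrt(5)/2 - 1/2) + 2*(sqrt(5)/2 + 3/2)*conj(-1/2 + sqrt(5)/2) + 5*(0)*conj(0) + 5*(0)*conj(0)]
      = (1/20)[(8) + (-8) + (-sqrt(5) - 1) + (1 - sqrt(5)) + (-1 + sqrt(5)) + (1 + sqrt(5)) + (0) + (0)] = 0/20 = 0
  <chi_5*chi_8, chi_7> = (1/20)[1*(4)*conj(2) + 1*(-4)*conj(-2) + 2*(-3/2 - sqrt(5)/2)*conj(1/2 - sqrt(5)/2) + 2*(3/2 - sqrt(5)/2)*conj(-sqrt(5)/2 - 1/2) + 2*(-3/2 + sqrt(5)/2)*conj(1/2 + sqrt(5)/2) + 2*(sqrt(5)/2 + 3/2)*conj(-1/2 + sqrt(5)/2) + 5*(0)*conj(0) + 5*(0)*conj(0)]
      = (1/20)[(8) + (8) + (1 + sqrt(5)) + (1 - sqrt(5)) + (1 - sqrt(5)) + (1 + sqrt(5)) + (0) + (0)] = 20/20 = 1
  <chi_5*chi_8, chi_8> = (1/20)[1*(4)*conj(2) + 1*(-4)*conj(2) + 2*(-3/2 - sqrt(5)/2)*conj(-sqrt(5)/2 - 1/2) + 2*(3/2 - sqrt(5)/2)*conj(-1/2 + sqrt(5)/2) + 2*(-3/2 + sqrt(5)/2)*conj(-1/2 + sqrt(5)/2) + 2*(sqrt(5)/2 + 3/2)*conj(-sqrt(5)/2 - 1/2) + 5*(0)*conj(0) + 5*(0)*conj(0)]
      = (1/20)[(8) + (-8) + (4 + 2*sqrt(5)) + (-4 + 2*sqrt(5)) + (4 - 2*sqrt(5)) + (-2*sqrt(5) - 4) + (0) + (0)] = 0/20 = 0
Hence the multiplicities are chi_3: 1, chi_4: 1, chi_7: 1. Dimension check: dim(chi_5)*dim(chi_8) = 2*2 = 4 and sum (mult * dim) = 1*1 + 1*1 + 1*2 = 4.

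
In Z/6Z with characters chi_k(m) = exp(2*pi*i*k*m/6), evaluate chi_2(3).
chi_2(3) = zeta_6^6 = 1

Solution. chi_2(3) = zeta_6^(2*3) = zeta_6^6. Since zeta_6^6 = 1, this equals zeta_6^0 = exp(2*pi*i*0/6) = 1.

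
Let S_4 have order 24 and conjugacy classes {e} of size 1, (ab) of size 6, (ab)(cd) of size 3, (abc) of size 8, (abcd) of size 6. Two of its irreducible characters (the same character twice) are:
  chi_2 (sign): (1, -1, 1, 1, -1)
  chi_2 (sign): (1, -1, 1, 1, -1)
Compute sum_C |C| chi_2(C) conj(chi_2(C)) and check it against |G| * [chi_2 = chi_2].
Sum = 24 = |G| = 24; so <chi_2, chi_2> = 1 (norm-1 confirms irreducibility).

Argument: Compute term by term over conjugacy classes (|C| * chi_2(C) * conj(chi_2(C))):
  1*(1)*conj(1) + 6*(-1)*conj(-1) + 3*(1)*conj(1) + 8*(1)*conj(1) + 6*(-1)*conj(-1)
  = (1) + (6) + (3) + (8) + (6)
  = 24.
Dividing by |G| = 24 gives 24/24 = 1, matching the row-orthogonality relation <chi_2, chi_2> = [chi_2 = chi_2].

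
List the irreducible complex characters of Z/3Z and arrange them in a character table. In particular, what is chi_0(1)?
Character table of Z/3Z (irreps indexed chi_0,...,chi_2 with chi_k(m) = zeta_3^(k*m), zeta_3 = exp(2*pi*i/3)):
  irrep \ class  {0} (size 1)  {1} (size 1)    {2} (size 1)  
  chi_0          1             1               1             
  chi_1          1             exp(2*I*pi/3)   exp(-2*I*pi/3)
  chi_2          1             exp(-2*I*pi/3)  exp(2*I*pi/3) 

Spot check: chi_0(1) = zeta_3^(0*1) = zeta_3^0 = 1.

Argument: Z/3Z is abelian, so all 3 irreducible complex representations are 1-dimensional. They are given by chi_k(m) = zeta_3^(k*m) for k = 0,...,2. Row orthogonality: sum_m chi_k(m) conj(chi_l(m)) = 3 * [k = l].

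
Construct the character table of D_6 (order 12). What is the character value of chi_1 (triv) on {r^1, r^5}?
Conjugacy classes: {e} of size 1, {r^3} of size 1, {r^1, r^5} of size 2, {r^2, r^4} of size 2, {s, sr^2, ...} of size 3, {sr, sr^3, ...} of size 3.
Character table:
  irrep \ class              {e} (size 1)  {r^3} (size 1)  {r^1, r^5} (size 2)  {r^2, r^4} (size 2)  {s, sr^2, ...} (size 3)  {sr, sr^3, ...} (size 3)
  chi_1 (triv)               1             1               1                    1                    1                        1                       
  chi_2 (sign: r->1, s->-1)  1             1               1                    1                    -1                       -1                      
  chi_3 (r->-1, s->1)        1             -1              -1                   1                    1                        -1                      
  chi_4 (r->-1, s->-1)       1             -1              -1                   1                    -1                       1                       
  chi_5 (2d, j=1)            2             -2              1                    -1                   0                        0                       
  chi_6 (2d, j=2)            2             2               -1                   -1                   0                        0                       

Spot check: chi_1 (triv) on {r^1, r^5} = 1.

Reasoning: D_6 has order 2*6 = 12 with 6 conjugacy classes, hence 6 irreducibles. Sum of squared dims 1 + 1 + 1 + 1 + 4 + 4 = 12 = |G|. Linear characters come from the abelianisation; the 2-dimensional irreps have character r^k -> 2*cos(2*pi*j*k/6), reflections -> 0.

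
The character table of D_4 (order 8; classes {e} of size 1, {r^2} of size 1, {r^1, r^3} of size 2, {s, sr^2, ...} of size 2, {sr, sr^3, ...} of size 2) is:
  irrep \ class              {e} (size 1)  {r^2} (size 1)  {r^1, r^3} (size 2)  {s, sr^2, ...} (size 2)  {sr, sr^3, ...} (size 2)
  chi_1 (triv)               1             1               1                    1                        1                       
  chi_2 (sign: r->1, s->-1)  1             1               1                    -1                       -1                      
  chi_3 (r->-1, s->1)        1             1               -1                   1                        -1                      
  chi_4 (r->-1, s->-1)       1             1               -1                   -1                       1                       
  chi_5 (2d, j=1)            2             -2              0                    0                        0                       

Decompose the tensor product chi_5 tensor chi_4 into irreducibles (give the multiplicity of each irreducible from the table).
chi_5 tensor chi_4 = chi_5 (all other irreducibles have multiplicity 0).

Derivation: The character of a tensor product is the pointwise product (chi_5 * chi_4)(C) = chi_5(C) * chi_4(C):
  {e}: (2)*(1), {r^2}: (-2)*(1), {r^1, r^3}: (0)*(-1), {s, sr^2, ...}: (0)*(-1), {sr, sr^3, ...}: (0)*(1)
so (chi_5 * chi_4) takes values
  {e} -> 2, {r^2} -> -2, {r^1, r^3} -> 0, {s, sr^2, ...} -> 0, {sr, sr^3, ...} -> 0.
Now take the inner product of this character with each irreducible chi from the table, <chi_5*chi_4, chi> = (1/8) sum_C |C| (chi_5*chi_4)(C) conj(chi(C)):
  <chi_5*chi_4, chi_1> = (1/8)[1*(2)*conj(1) + 1*(-2)*conj(1) + 2*(0)*conj(1) + 2*(0)*conj(1) + 2*(0)*conj(1)]
      = (1/8)[(2) + (-2) + (0) + (0) + (0)] = 0/8 = 0
  <chi_5*chi_4, chi_2> = (1/8)[1*(2)*conj(1) + 1*(-2)*conj(1) + 2*(0)*conj(1) + 2*(0)*conj(-1) + 2*(0)*conj(-1)]
      = (1/8)[(2) + (-2) + (0) + (0) + (0)] = 0/8 = 0
  <chi_5*chi_4, chi_3> = (1/8)[1*(2)*conj(1) + 1*(-2)*conj(1) + 2*(0)*conj(-1) + 2*(0)*conj(1) + 2*(0)*conj(-1)]
      = (1/8)[(2) + (-2) + (0) + (0) + (0)] = 0/8 = 0
  <chi_5*chi_4, chi_4> = (1/8)[1*(2)*conj(1) + 1*(-2)*conj(1) + 2*(0)*conj(-1) + 2*(0)*conj(-1) + 2*(0)*conj(1)]
      = (1/8)[(2) + (-2) + (0) + (0) + (0)] = 0/8 = 0
  <chi_5*chi_4, chi_5> = (1/8)[1*(2)*conj(2) + 1*(-2)*conj(-2) + 2*(0)*conj(0) + 2*(0)*conj(0) + 2*(0)*conj(0)]
      = (1/8)[(4) + (4) + (0) + (0) + (0)] = 8/8 = 1
Hence the multiplicities are chi_5: 1. Dimension check: dim(chi_5)*dim(chi_4) = 2*1 = 2 and sum (mult * dim) = 1*2 = 2.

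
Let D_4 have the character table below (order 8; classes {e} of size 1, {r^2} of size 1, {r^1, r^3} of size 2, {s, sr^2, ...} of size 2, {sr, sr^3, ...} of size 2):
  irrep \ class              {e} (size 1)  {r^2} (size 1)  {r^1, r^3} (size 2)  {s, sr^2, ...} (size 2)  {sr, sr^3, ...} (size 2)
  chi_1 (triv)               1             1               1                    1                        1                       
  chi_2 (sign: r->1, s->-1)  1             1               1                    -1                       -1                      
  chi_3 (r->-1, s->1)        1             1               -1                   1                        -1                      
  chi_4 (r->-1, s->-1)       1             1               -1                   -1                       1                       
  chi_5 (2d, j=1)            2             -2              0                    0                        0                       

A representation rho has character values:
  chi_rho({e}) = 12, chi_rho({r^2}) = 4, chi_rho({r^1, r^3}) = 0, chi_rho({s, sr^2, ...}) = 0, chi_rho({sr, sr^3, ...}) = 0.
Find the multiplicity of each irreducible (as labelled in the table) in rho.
Multiplicities: chi_1: 2, chi_2: 2, chi_3: 2, chi_4: 2, chi_5: 2.

Argument: Use <chi_rho, chi> = (1/|G|) sum_C |C| * chi_rho(C) * conj(chi(C)) with |G| = 8 for each irreducible chi in the table:
  <chi_rho, chi_1> = (1/8)[1*(12)*conj(1) + 1*(4)*conj(1) + 2*(0)*conj(1) + 2*(0)*conj(1) + 2*(0)*conj(1)]
      = (1/8)[(12) + (4) + (0) + (0) + (0)] = 16/8 = 2
  <chi_rho, chi_2> = (1/8)[1*(12)*conj(1) + 1*(4)*conj(1) + 2*(0)*conj(1) + 2*(0)*conj(-1) + 2*(0)*conj(-1)]
      = (1/8)[(12) + (4) + (0) + (0) + (0)] = 16/8 = 2
  <chi_rho, chi_3> = (1/8)[1*(12)*conj(1) + 1*(4)*conj(1) + 2*(0)*conj(-1) + 2*(0)*conj(1) + 2*(0)*conj(-1)]
      = (1/8)[(12) + (4) + (0) + (0) + (0)] = 16/8 = 2
  <chi_rho, chi_4> = (1/8)[1*(12)*conj(1) + 1*(4)*conj(1) + 2*(0)*conj(-1) + 2*(0)*conj(-1) + 2*(0)*conj(1)]
      = (1/8)[(12) + (4) + (0) + (0) + (0)] = 16/8 = 2
  <chi_rho, chi_5> = (1/8)[1*(12)*conj(2) + 1*(4)*conj(-2) + 2*(0)*conj(0) + 2*(0)*conj(0) + 2*(0)*conj(0)]
      = (1/8)[(24) + (-8) + (0) + (0) + (0)] = 16/8 = 2
Dimension check: dim(rho) = sum (mult * dim) = 2*1 + 2*1 + 2*1 + 2*1 + 2*2 = 12 = chi_rho(e) = 12.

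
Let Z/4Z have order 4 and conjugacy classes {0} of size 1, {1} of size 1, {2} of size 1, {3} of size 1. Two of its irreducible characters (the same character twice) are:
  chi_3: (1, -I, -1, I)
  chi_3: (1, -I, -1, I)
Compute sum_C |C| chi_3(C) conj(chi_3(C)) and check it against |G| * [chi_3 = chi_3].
Sum = 4 = |G| = 4; so <chi_3, chi_3> = 1 (norm-1 confirms irreducibility).

Why: Compute term by term over conjugacy classes (|C| * chi_3(C) * conj(chi_3(C))):
  1*(1)*conj(1) + 1*(-I)*conj(-I) + 1*(-1)*conj(-1) + 1*(I)*conj(I)
  = (1) + (1) + (1) + (1)
  = 4.
(Exp terms are combined using exp(i*s)*conj(exp(i*t)) = exp(i*(s-t)), and sums of them are collapsed using the identity that for every m > 1 the m distinct m-th roots of unity sum to 0, e.g. 1 + exp(2*I*pi/3) + exp(-2*I*pi/3) = 0.)
Dividing by |G| = 4 gives 4/4 = 1, matching the row-orthogonality relation <chi_3, chi_3> = [chi_3 = chi_3].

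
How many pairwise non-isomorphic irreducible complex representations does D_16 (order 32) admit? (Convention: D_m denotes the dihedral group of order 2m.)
11

Explanation: The number of irreducible complex representations of a finite group equals its number of conjugacy classes. D_16 has 11 conjugacy classes (n/2 + 3 for n even), so D_16 (order 32) has exactly 11 irreducible complex representations.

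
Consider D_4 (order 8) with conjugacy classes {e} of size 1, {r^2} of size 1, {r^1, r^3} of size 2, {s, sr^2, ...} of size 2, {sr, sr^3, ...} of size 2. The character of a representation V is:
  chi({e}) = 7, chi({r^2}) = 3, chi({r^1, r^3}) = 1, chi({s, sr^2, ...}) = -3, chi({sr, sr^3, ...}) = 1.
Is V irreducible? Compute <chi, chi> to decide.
Not irreducible (reducible): <chi, chi> = 10 > 1.

Proof sketch: <chi, chi> = (1/|G|) sum_C |C| * |chi(C)|^2 = (1/8)[1*|7|^2 + 1*|3|^2 + 2*|1|^2 + 2*|-3|^2 + 2*|1|^2]
  = (1/8)[(49) + (9) + (2) + (18) + (2)] = 80/8 = 10.
A character is irreducible iff <chi, chi> = 1, so this representation is reducible.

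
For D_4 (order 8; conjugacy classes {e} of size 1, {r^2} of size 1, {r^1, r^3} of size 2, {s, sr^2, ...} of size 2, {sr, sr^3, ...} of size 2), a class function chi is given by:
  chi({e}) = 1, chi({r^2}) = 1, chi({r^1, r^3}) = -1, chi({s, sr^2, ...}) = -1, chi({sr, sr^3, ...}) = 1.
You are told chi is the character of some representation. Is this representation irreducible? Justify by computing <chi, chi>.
Irreducible: <chi, chi> = 1.

Derivation: <chi, chi> = (1/|G|) sum_C |C| * |chi(C)|^2 = (1/8)[1*|1|^2 + 1*|1|^2 + 2*|-1|^2 + 2*|-1|^2 + 2*|1|^2]
  = (1/8)[(1) + (1) + (2) + (2) + (2)] = 8/8 = 1.
A character is irreducible iff <chi, chi> = 1, so this representation is irreducible.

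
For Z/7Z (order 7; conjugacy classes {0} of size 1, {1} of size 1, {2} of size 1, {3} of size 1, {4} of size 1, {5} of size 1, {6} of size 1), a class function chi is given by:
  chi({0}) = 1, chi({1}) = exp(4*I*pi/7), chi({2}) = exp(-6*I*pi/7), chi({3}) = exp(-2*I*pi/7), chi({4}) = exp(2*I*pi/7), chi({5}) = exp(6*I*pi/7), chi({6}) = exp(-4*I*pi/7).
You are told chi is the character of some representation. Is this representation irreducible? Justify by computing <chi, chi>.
Irreducible: <chi, chi> = 1.

Proof sketch: <chi, chi> = (1/|G|) sum_C |C| * |chi(C)|^2 = (1/7)[1*|1|^2 + 1*|exp(4*I*pi/7)|^2 + 1*|exp(-6*I*pi/7)|^2 + 1*|exp(-2*I*pi/7)|^2 + 1*|exp(2*I*pi/7)|^2 + 1*|exp(6*I*pi/7)|^2 + 1*|exp(-4*I*pi/7)|^2]
  = (1/7)[(1) + (1) + (1) + (1) + (1) + (1) + (1)] = 7/7 = 1.
(Exp terms are combined using exp(i*s)*conj(exp(i*t)) = exp(i*(s-t)), and sums of them are collapsed using the identity that for every m > 1 the m distinct m-th roots of unity sum to 0, e.g. 1 + exp(2*I*pi/3) + exp(-2*I*pi/3) = 0.)
A character is irreducible iff <chi, chi> = 1, so this representation is irreducible.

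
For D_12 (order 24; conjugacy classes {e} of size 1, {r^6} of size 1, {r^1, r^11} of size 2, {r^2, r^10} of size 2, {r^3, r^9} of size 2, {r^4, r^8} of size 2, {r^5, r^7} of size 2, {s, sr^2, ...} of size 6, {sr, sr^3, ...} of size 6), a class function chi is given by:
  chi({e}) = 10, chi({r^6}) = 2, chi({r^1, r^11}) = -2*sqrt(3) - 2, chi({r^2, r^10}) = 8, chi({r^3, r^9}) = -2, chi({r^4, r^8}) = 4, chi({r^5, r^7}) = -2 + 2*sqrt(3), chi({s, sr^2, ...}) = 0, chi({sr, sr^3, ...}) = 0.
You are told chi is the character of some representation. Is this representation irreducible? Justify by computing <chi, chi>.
Not irreducible (reducible): <chi, chi> = 14 > 1.

Explanation: <chi, chi> = (1/|G|) sum_C |C| * |chi(C)|^2 = (1/24)[1*|10|^2 + 1*|2|^2 + 2*|-2*sqrt(3) - 2|^2 + 2*|8|^2 + 2*|-2|^2 + 2*|4|^2 + 2*|-2 + 2*sqrt(3)|^2 + 6*|0|^2 + 6*|0|^2]
  = (1/24)[(100) + (4) + (16*sqrt(3) + 32) + (128) + (8) + (32) + (32 - 16*sqrt(3)) + (0) + (0)] = 336/24 = 14.
A character is irreducible iff <chi, chi> = 1, so this representation is reducible.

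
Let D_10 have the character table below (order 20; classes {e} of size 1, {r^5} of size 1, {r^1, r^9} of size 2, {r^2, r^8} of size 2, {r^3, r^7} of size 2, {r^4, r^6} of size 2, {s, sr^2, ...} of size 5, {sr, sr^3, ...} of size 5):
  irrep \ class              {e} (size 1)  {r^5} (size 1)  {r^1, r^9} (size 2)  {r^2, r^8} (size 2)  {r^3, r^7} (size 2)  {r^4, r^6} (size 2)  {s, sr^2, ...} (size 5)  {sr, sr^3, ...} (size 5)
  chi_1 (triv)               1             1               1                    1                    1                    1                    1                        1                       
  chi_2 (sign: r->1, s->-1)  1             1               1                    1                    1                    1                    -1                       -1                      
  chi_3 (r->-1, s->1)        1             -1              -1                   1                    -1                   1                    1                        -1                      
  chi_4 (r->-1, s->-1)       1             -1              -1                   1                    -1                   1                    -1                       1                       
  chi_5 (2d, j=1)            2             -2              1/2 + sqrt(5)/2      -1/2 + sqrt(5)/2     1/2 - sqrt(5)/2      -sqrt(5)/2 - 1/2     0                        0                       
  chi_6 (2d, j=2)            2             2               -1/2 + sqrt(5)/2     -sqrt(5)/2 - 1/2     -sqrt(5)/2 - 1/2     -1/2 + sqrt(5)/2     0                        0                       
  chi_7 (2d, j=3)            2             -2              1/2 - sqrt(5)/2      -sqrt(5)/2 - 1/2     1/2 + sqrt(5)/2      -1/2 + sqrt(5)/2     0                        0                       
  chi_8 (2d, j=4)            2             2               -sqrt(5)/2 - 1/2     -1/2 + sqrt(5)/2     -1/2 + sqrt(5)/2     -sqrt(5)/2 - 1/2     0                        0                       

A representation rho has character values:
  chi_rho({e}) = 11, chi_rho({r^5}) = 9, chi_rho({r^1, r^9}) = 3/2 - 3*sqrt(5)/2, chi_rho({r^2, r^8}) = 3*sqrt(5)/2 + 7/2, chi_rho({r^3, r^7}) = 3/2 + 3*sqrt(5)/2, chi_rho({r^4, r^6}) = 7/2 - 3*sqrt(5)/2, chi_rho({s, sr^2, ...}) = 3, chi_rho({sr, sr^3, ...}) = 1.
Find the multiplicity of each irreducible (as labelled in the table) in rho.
Multiplicities: chi_1: 3, chi_2: 1, chi_3: 1, chi_4: 0, chi_5: 0, chi_6: 0, chi_7: 0, chi_8: 3.

Use <chi_rho, chi> = (1/|G|) sum_C |C| * chi_rho(C) * conj(chi(C)) with |G| = 20 for each irreducible chi in the table:
  <chi_rho, chi_1> = (1/20)[1*(11)*conj(1) + 1*(9)*conj(1) + 2*(3/2 - 3*sqrt(5)/2)*conj(1) + 2*(3*sqrt(5)/2 + 7/2)*conj(1) + 2*(3/2 + 3*sqrt(5)/2)*conj(1) + 2*(7/2 - 3*sqrt(5)/2)*conj(1) + 5*(3)*conj(1) + 5*(1)*conj(1)]
      = (1/20)[(11) + (9) + (3 - 3*sqrt(5)) + (3*sqrt(5) + 7) + (3 + 3*sqrt(5)) + (7 - 3*sqrt(5)) + (15) + (5)] = 60/20 = 3
  <chi_rho, chi_2> = (1/20)[1*(11)*conj(1) + 1*(9)*conj(1) + 2*(3/2 - 3*sqrt(5)/2)*conj(1) + 2*(3*sqrt(5)/2 + 7/2)*conj(1) + 2*(3/2 + 3*sqrt(5)/2)*conj(1) + 2*(7/2 - 3*sqrt(5)/2)*conj(1) + 5*(3)*conj(-1) + 5*(1)*conj(-1)]
      = (1/20)[(11) + (9) + (3 - 3*sqrt(5)) + (3*sqrt(5) + 7) + (3 + 3*sqrt(5)) + (7 - 3*sqrt(5)) + (-15) + (-5)] = 20/20 = 1
  <chi_rho, chi_3> = (1/20)[1*(11)*conj(1) + 1*(9)*conj(-1) + 2*(3/2 - 3*sqrt(5)/2)*conj(-1) + 2*(3*sqrt(5)/2 + 7/2)*conj(1) + 2*(3/2 + 3*sqrt(5)/2)*conj(-1) + 2*(7/2 - 3*sqrt(5)/2)*conj(1) + 5*(3)*conj(1) + 5*(1)*conj(-1)]
      = (1/20)[(11) + (-9) + (-3 + 3*sqrt(5)) + (3*sqrt(5) + 7) + (-3*sqrt(5) - 3) + (7 - 3*sqrt(5)) + (15) + (-5)] = 20/20 = 1
  <chi_rho, chi_4> = (1/20)[1*(11)*conj(1) + 1*(9)*conj(-1) + 2*(3/2 - 3*sqrt(5)/2)*conj(-1) + 2*(3*sqrt(5)/2 + 7/2)*conj(1) + 2*(3/2 + 3*sqrt(5)/2)*conj(-1) + 2*(7/2 - 3*sqrt(5)/2)*conj(1) + 5*(3)*conj(-1) + 5*(1)*conj(1)]
      = (1/20)[(11) + (-9) + (-3 + 3*sqrt(5)) + (3*sqrt(5) + 7) + (-3*sqrt(5) - 3) + (7 - 3*sqrt(5)) + (-15) + (5)] = 0/20 = 0
  <chi_rho, chi_5> = (1/20)[1*(11)*conj(2) + 1*(9)*conj(-2) + 2*(3/2 - 3*sqrt(5)/2)*conj(1/2 + sqrt(5)/2) + 2*(3*sqrt(5)/2 + 7/2)*conj(-1/2 + sqrt(5)/2) + 2*(3/2 + 3*sqrt(5)/2)*conj(1/2 - sqrt(5)/2) + 2*(7/2 - 3*sqrt(5)/2)*conj(-sqrt(5)/2 - 1/2) + 5*(3)*conj(0) + 5*(1)*conj(0)]
      = (1/20)[(22) + (-18) + (-6) + (4 + 2*sqrt(5)) + (-6) + (4 - 2*sqrt(5)) + (0) + (0)] = 0/20 = 0
  <chi_rho, chi_6> = (1/20)[1*(11)*conj(2) + 1*(9)*conj(2) + 2*(3/2 - 3*sqrt(5)/2)*conj(-1/2 + sqrt(5)/2) + 2*(3*sqrt(5)/2 + 7/2)*conj(-sqrt(5)/2 - 1/2) + 2*(3/2 + 3*sqrt(5)/2)*conj(-sqrt(5)/2 - 1/2) + 2*(7/2 - 3*sqrt(5)/2)*conj(-1/2 + sqrt(5)/2) + 5*(3)*conj(0) + 5*(1)*conj(0)]
      = (1/20)[(22) + (18) + (-9 + 3*sqrt(5)) + (-5*sqrt(5) - 11) + (-9 - 3*sqrt(5)) + (-11 + 5*sqrt(5)) + (0) + (0)] = 0/20 = 0
  <chi_rho, chi_7> = (1/20)[1*(11)*conj(2) + 1*(9)*conj(-2) + 2*(3/2 - 3*sqrt(5)/2)*conj(1/2 - sqrt(5)/2) + 2*(3*sqrt(5)/2 + 7/2)*conj(-sqrt(5)/2 - 1/2) + 2*(3/2 + 3*sqrt(5)/2)*conj(1/2 + sqrt(5)/2) + 2*(7/2 - 3*sqrt(5)/2)*conj(-1/2 + sqrt(5)/2) + 5*(3)*conj(0) + 5*(1)*conj(0)]
      = (1/20)[(22) + (-18) + (9 - 3*sqrt(5)) + (-5*sqrt(5) - 11) + (3*sqrt(5) + 9) + (-11 + 5*sqrt(5)) + (0) + (0)] = 0/20 = 0
  <chi_rho, chi_8> = (1/20)[1*(11)*conj(2) + 1*(9)*conj(2) + 2*(3/2 - 3*sqrt(5)/2)*conj(-sqrt(5)/2 - 1/2) + 2*(3*sqrt(5)/2 + 7/2)*conj(-1/2 + sqrt(5)/2) + 2*(3/2 + 3*sqrt(5)/2)*conj(-1/2 + sqrt(5)/2) + 2*(7/2 - 3*sqrt(5)/2)*conj(-sqrt(5)/2 - 1/2) + 5*(3)*conj(0) + 5*(1)*conj(0)]
      = (1/20)[(22) + (18) + (6) + (4 + 2*sqrt(5)) + (6) + (4 - 2*sqrt(5)) + (0) + (0)] = 60/20 = 3
Dimension check: dim(rho) = sum (mult * dim) = 3*1 + 1*1 + 1*1 + 0*1 + 0*2 + 0*2 + 0*2 + 3*2 = 11 = chi_rho(e) = 11.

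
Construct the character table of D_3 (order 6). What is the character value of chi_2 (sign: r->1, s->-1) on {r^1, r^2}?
Conjugacy classes: {e} of size 1, {r^1, r^2} of size 2, {s, sr, ..., sr^2} of size 3.
Character table:
  irrep \ class              {e} (size 1)  {r^1, r^2} (size 2)  {s, sr, ..., sr^2} (size 3)
  chi_1 (triv)               1             1                    1                          
  chi_2 (sign: r->1, s->-1)  1             1                    -1                         
  chi_3 (2d, j=1)            2             -1                   0                          

Spot check: chi_2 (sign: r->1, s->-1) on {r^1, r^2} = 1.

Justification: D_3 has order 2*3 = 6 with 3 conjugacy classes, hence 3 irreducibles. Sum of squared dims 1 + 1 + 4 = 6 = |G|. Linear characters come from the abelianisation; the 2-dimensional irreps have character r^k -> 2*cos(2*pi*j*k/3), reflections -> 0.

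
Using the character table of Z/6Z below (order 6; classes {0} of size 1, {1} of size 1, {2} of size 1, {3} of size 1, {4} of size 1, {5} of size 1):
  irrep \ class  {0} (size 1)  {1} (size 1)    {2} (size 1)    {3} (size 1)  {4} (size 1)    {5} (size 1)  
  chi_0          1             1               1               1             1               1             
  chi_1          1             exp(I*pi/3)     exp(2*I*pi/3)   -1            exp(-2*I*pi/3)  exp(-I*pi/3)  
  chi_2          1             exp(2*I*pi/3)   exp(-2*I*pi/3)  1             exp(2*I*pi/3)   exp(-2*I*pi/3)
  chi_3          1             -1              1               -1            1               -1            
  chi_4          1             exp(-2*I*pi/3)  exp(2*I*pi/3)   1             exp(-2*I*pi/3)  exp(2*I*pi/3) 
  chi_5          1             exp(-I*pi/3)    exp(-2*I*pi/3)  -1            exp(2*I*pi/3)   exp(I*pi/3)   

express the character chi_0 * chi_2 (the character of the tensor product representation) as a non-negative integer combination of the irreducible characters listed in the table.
chi_0 tensor chi_2 = chi_2 (all other irreducibles have multiplicity 0).

Working: The character of a tensor product is the pointwise product (chi_0 * chi_2)(C) = chi_0(C) * chi_2(C):
  {0}: (1)*(1), {1}: (1)*(exp(2*I*pi/3)), {2}: (1)*(exp(-2*I*pi/3)), {3}: (1)*(1), {4}: (1)*(exp(2*I*pi/3)), {5}: (1)*(exp(-2*I*pi/3))
so (chi_0 * chi_2) takes values
  {0} -> 1, {1} -> exp(2*I*pi/3), {2} -> exp(-2*I*pi/3), {3} -> 1, {4} -> exp(2*I*pi/3), {5} -> exp(-2*I*pi/3).
Now take the inner product of this character with each irreducible chi from the table, <chi_0*chi_2, chi> = (1/6) sum_C |C| (chi_0*chi_2)(C) conj(chi(C)):
  <chi_0*chi_2, chi_0> = (1/6)[1*(1)*conj(1) + 1*(exp(2*I*pi/3))*conj(1) + 1*(exp(-2*I*pi/3))*conj(1) + 1*(1)*conj(1) + 1*(exp(2*I*pi/3))*conj(1) + 1*(exp(-2*I*pi/3))*conj(1)]
      = (1/6)[(1) + (exp(2*I*pi/3)) + (exp(-2*I*pi/3)) + (1) + (exp(2*I*pi/3)) + (exp(-2*I*pi/3))] = 0/6 = 0
  <chi_0*chi_2, chi_1> = (1/6)[1*(1)*conj(1) + 1*(exp(2*I*pi/3))*conj(exp(I*pi/3)) + 1*(exp(-2*I*pi/3))*conj(exp(2*I*pi/3)) + 1*(1)*conj(-1) + 1*(exp(2*I*pi/3))*conj(exp(-2*I*pi/3)) + 1*(exp(-2*I*pi/3))*conj(exp(-I*pi/3))]
      = (1/6)[(1) + (exp(I*pi/3)) + (exp(2*I*pi/3)) + (-1) + (exp(-2*I*pi/3)) + (exp(-I*pi/3))] = 0/6 = 0
  <chi_0*chi_2, chi_2> = (1/6)[1*(1)*conj(1) + 1*(exp(2*I*pi/3))*conj(exp(2*I*pi/3)) + 1*(exp(-2*I*pi/3))*conj(exp(-2*I*pi/3)) + 1*(1)*conj(1) + 1*(exp(2*I*pi/3))*conj(exp(2*I*pi/3)) + 1*(exp(-2*I*pi/3))*conj(exp(-2*I*pi/3))]
      = (1/6)[(1) + (1) + (1) + (1) + (1) + (1)] = 6/6 = 1
  <chi_0*chi_2, chi_3> = (1/6)[1*(1)*conj(1) + 1*(exp(2*I*pi/3))*conj(-1) + 1*(exp(-2*I*pi/3))*conj(1) + 1*(1)*conj(-1) + 1*(exp(2*I*pi/3))*conj(1) + 1*(exp(-2*I*pi/3))*conj(-1)]
      = (1/6)[(1) + (-exp(2*I*pi/3)) + (exp(-2*I*pi/3)) + (-1) + (exp(2*I*pi/3)) + (-exp(-2*I*pi/3))] = 0/6 = 0
  <chi_0*chi_2, chi_4> = (1/6)[1*(1)*conj(1) + 1*(exp(2*I*pi/3))*conj(exp(-2*I*pi/3)) + 1*(exp(-2*I*pi/3))*conj(exp(2*I*pi/3)) + 1*(1)*conj(1) + 1*(exp(2*I*pi/3))*conj(exp(-2*I*pi/3)) + 1*(exp(-2*I*pi/3))*conj(exp(2*I*pi/3))]
      = (1/6)[(1) + (exp(-2*I*pi/3)) + (exp(2*I*pi/3)) + (1) + (exp(-2*I*pi/3)) + (exp(2*I*pi/3))] = 0/6 = 0
  <chi_0*chi_2, chi_5> = (1/6)[1*(1)*conj(1) + 1*(exp(2*I*pi/3))*conj(exp(-I*pi/3)) + 1*(exp(-2*I*pi/3))*conj(exp(-2*I*pi/3)) + 1*(1)*conj(-1) + 1*(exp(2*I*pi/3))*conj(exp(2*I*pi/3)) + 1*(exp(-2*I*pi/3))*conj(exp(I*pi/3))]
      = (1/6)[(1) + (-1) + (1) + (-1) + (1) + (-1)] = 0/6 = 0
(Exp terms are combined using exp(i*s)*conj(exp(i*t)) = exp(i*(s-t)), and sums of them are collapsed using the identity that for every m > 1 the m distinct m-th roots of unity sum to 0, e.g. 1 + exp(2*I*pi/3) + exp(-2*I*pi/3) = 0.)
Hence the multiplicities are chi_2: 1. Dimension check: dim(chi_0)*dim(chi_2) = 1*1 = 1 and sum (mult * dim) = 1*1 = 1.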